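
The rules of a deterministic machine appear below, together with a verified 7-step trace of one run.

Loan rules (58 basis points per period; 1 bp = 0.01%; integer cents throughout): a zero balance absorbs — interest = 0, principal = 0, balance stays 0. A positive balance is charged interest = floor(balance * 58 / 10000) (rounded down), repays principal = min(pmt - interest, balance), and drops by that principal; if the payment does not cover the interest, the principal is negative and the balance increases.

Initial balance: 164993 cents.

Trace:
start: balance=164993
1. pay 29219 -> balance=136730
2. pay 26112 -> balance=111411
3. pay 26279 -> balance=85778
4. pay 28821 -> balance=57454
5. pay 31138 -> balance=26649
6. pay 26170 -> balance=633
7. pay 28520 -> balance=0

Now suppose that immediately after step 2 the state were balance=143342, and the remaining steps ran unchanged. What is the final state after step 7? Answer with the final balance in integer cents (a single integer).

4984

state after step 2 := balance=143342
3. pay 26279 -> balance=117894
4. pay 28821 -> balance=89756
5. pay 31138 -> balance=59138
6. pay 26170 -> balance=33311
7. pay 28520 -> balance=4984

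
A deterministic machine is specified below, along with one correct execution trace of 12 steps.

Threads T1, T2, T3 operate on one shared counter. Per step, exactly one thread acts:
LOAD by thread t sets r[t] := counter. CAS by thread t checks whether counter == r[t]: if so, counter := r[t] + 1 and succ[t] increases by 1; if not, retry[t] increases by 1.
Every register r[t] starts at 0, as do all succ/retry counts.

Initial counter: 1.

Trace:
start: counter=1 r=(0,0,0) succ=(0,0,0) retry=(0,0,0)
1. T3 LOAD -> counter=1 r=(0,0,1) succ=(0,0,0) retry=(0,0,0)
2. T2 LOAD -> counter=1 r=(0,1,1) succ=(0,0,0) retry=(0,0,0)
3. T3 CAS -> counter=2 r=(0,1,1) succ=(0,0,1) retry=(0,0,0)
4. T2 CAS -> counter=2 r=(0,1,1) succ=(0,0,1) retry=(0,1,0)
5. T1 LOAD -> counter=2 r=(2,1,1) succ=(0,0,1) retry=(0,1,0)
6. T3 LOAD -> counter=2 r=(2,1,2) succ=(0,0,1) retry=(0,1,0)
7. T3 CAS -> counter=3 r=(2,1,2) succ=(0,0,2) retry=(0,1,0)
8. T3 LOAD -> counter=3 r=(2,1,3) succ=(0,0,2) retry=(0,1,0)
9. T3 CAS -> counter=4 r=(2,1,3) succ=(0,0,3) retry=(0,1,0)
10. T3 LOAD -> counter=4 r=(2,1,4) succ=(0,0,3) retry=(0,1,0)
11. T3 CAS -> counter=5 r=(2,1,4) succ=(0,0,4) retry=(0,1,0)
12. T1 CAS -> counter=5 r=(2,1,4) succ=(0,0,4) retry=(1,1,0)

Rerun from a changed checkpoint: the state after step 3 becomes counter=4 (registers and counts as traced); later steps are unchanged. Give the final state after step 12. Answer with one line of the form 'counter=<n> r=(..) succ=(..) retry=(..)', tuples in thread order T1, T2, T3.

state after step 3 := counter=4 r=(0,1,1) succ=(0,0,1) retry=(0,0,0)
4. T2 CAS -> counter=4 r=(0,1,1) succ=(0,0,1) retry=(0,1,0)
5. T1 LOAD -> counter=4 r=(4,1,1) succ=(0,0,1) retry=(0,1,0)
6. T3 LOAD -> counter=4 r=(4,1,4) succ=(0,0,1) retry=(0,1,0)
7. T3 CAS -> counter=5 r=(4,1,4) succ=(0,0,2) retry=(0,1,0)
8. T3 LOAD -> counter=5 r=(4,1,5) succ=(0,0,2) retry=(0,1,0)
9. T3 CAS -> counter=6 r=(4,1,5) succ=(0,0,3) retry=(0,1,0)
10. T3 LOAD -> counter=6 r=(4,1,6) succ=(0,0,3) retry=(0,1,0)
11. T3 CAS -> counter=7 r=(4,1,6) succ=(0,0,4) retry=(0,1,0)
12. T1 CAS -> counter=7 r=(4,1,6) succ=(0,0,4) retry=(1,1,0)

counter=7 r=(4,1,6) succ=(0,0,4) retry=(1,1,0)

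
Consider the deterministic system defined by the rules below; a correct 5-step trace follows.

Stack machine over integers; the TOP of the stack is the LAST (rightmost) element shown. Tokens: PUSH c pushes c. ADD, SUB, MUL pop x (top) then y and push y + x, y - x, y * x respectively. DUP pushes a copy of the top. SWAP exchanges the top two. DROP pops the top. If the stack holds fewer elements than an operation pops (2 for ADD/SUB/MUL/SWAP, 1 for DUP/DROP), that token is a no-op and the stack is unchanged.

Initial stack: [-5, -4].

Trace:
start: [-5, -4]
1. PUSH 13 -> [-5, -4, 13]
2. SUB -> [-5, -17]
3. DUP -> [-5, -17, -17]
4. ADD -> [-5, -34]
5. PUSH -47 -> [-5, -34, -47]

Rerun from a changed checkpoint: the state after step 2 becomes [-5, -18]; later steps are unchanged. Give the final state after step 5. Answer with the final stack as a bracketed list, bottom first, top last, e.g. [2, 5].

[-5, -36, -47]

state after step 2 := [-5, -18]
3. DUP -> [-5, -18, -18]
4. ADD -> [-5, -36]
5. PUSH -47 -> [-5, -36, -47]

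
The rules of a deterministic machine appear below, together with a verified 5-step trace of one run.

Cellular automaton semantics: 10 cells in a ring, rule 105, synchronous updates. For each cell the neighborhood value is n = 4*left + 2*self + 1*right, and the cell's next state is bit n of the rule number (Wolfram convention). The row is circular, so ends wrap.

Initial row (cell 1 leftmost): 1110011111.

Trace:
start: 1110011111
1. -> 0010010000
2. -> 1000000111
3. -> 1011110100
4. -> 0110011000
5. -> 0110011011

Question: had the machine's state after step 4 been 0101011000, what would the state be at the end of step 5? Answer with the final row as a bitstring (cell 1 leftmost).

0010111011

state after step 4 := 0101011000
5. -> 0010111011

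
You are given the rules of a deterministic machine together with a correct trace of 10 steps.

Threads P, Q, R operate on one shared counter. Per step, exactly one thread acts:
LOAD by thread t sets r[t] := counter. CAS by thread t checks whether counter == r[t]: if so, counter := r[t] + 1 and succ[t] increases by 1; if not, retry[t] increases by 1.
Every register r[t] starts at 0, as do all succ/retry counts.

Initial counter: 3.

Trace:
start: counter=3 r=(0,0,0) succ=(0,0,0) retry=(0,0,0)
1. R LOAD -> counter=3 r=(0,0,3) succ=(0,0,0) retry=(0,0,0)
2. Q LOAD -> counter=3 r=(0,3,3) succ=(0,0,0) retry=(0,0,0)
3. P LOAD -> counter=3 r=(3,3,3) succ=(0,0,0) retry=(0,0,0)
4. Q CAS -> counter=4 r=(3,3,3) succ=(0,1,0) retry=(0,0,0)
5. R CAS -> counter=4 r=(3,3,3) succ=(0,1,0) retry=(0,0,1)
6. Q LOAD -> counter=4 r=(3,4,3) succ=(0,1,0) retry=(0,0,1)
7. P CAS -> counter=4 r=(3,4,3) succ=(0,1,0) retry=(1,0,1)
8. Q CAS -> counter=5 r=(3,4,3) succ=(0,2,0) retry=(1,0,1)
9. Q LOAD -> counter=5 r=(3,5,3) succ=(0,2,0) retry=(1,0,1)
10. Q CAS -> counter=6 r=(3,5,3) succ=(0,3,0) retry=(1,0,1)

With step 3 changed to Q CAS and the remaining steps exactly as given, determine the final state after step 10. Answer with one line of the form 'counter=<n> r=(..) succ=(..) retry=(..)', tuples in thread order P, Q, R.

(re-executing from step 3 with the substitution; state before step 3: counter=3 r=(0,3,3) succ=(0,0,0) retry=(0,0,0))
3. Q CAS -> counter=4 r=(0,3,3) succ=(0,1,0) retry=(0,0,0)
4. Q CAS -> counter=4 r=(0,3,3) succ=(0,1,0) retry=(0,1,0)
5. R CAS -> counter=4 r=(0,3,3) succ=(0,1,0) retry=(0,1,1)
6. Q LOAD -> counter=4 r=(0,4,3) succ=(0,1,0) retry=(0,1,1)
7. P CAS -> counter=4 r=(0,4,3) succ=(0,1,0) retry=(1,1,1)
8. Q CAS -> counter=5 r=(0,4,3) succ=(0,2,0) retry=(1,1,1)
9. Q LOAD -> counter=5 r=(0,5,3) succ=(0,2,0) retry=(1,1,1)
10. Q CAS -> counter=6 r=(0,5,3) succ=(0,3,0) retry=(1,1,1)

counter=6 r=(0,5,3) succ=(0,3,0) retry=(1,1,1)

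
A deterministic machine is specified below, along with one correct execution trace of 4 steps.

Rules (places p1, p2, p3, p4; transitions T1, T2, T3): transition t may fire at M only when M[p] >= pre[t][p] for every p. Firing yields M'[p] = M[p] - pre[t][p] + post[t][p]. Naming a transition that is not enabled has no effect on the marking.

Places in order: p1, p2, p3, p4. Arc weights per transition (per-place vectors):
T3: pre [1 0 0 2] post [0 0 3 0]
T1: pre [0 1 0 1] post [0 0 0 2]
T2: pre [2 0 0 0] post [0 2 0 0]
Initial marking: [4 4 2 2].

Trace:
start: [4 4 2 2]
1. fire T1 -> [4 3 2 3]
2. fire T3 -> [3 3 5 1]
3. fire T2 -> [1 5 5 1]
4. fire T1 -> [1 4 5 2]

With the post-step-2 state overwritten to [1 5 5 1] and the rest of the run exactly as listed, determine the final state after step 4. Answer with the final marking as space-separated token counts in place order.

state after step 2 := [1 5 5 1]
3. fire T2 -> [1 5 5 1]
4. fire T1 -> [1 4 5 2]

1 4 5 2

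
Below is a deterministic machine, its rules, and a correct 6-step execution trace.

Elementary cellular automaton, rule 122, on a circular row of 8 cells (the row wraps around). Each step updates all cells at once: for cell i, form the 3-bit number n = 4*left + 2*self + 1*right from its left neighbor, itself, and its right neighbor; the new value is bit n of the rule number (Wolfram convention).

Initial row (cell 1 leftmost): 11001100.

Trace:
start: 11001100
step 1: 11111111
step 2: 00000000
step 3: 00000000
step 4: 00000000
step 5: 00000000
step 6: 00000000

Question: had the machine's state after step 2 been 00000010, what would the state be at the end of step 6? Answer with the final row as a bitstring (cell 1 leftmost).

state after step 2 := 00000010
step 3: 00000101
step 4: 10001010
step 5: 01010101
step 6: 10101010

10101010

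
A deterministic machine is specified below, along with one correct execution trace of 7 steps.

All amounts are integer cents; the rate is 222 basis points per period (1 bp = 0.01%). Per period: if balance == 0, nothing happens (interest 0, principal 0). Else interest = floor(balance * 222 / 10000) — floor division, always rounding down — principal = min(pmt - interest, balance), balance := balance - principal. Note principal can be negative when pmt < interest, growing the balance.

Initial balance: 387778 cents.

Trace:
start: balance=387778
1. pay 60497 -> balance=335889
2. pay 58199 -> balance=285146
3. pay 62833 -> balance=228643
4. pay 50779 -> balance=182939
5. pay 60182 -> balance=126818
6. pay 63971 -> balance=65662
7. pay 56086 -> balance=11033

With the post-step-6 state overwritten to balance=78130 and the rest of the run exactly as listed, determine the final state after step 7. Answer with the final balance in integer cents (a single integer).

state after step 6 := balance=78130
7. pay 56086 -> balance=23778

23778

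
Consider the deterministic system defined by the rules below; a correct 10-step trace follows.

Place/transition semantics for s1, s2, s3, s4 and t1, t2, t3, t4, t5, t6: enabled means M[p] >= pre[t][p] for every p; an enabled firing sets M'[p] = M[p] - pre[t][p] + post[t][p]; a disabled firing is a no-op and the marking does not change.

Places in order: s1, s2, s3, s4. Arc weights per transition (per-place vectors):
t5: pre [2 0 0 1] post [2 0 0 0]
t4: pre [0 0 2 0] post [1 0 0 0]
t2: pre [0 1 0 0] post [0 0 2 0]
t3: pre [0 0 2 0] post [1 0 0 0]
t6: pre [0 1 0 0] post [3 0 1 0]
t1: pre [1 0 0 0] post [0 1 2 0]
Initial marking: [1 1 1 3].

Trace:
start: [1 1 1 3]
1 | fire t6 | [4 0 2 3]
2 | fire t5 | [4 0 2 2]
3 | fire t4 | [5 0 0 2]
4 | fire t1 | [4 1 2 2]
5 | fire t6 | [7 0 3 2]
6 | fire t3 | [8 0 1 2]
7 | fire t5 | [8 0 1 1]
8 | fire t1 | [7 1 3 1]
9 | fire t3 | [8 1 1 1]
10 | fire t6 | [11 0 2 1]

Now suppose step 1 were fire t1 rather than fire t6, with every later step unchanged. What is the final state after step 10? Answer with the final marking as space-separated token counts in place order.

7 2 3 2

(re-executing from step 1 with the substitution; state before step 1: [1 1 1 3])
1 | fire t1 | [0 2 3 3]
2 | fire t5 | [0 2 3 3]
3 | fire t4 | [1 2 1 3]
4 | fire t1 | [0 3 3 3]
5 | fire t6 | [3 2 4 3]
6 | fire t3 | [4 2 2 3]
7 | fire t5 | [4 2 2 2]
8 | fire t1 | [3 3 4 2]
9 | fire t3 | [4 3 2 2]
10 | fire t6 | [7 2 3 2]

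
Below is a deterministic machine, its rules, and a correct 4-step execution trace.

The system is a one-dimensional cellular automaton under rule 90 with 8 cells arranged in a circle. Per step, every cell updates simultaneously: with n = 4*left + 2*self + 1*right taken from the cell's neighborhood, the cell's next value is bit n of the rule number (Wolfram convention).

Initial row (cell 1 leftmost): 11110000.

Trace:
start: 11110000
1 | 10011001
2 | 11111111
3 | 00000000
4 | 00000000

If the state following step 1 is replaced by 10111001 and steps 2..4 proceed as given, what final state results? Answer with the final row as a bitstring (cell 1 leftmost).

01010101

state after step 1 := 10111001
2 | 10101111
3 | 10001000
4 | 01010101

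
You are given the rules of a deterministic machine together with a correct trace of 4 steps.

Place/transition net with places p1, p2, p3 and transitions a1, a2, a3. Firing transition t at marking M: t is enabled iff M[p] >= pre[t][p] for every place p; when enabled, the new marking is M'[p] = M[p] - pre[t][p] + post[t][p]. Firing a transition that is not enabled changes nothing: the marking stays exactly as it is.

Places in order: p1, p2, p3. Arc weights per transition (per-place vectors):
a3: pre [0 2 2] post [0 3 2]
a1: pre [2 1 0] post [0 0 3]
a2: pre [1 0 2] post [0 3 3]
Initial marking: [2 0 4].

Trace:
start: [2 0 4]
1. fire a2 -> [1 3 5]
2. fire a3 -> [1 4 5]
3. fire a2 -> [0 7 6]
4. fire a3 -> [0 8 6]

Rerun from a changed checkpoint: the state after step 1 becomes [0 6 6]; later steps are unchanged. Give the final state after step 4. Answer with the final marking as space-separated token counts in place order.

0 8 6

state after step 1 := [0 6 6]
2. fire a3 -> [0 7 6]
3. fire a2 -> [0 7 6]
4. fire a3 -> [0 8 6]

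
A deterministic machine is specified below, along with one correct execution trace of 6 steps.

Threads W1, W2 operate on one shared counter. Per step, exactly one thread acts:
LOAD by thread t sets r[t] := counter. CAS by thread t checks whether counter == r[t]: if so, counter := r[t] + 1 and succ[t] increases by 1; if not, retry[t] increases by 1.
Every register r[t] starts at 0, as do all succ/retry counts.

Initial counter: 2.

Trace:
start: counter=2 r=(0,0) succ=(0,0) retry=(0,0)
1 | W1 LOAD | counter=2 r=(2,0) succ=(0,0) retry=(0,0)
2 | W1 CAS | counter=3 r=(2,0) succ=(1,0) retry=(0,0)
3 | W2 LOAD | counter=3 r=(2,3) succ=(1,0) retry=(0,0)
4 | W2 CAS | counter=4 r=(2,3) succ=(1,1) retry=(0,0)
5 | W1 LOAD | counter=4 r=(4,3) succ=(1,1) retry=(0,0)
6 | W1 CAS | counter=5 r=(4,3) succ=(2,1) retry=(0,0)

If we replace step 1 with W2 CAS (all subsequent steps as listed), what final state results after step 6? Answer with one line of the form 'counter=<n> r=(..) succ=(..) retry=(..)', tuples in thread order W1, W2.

counter=4 r=(3,2) succ=(1,1) retry=(1,1)

(re-executing from step 1 with the substitution; state before step 1: counter=2 r=(0,0) succ=(0,0) retry=(0,0))
1 | W2 CAS | counter=2 r=(0,0) succ=(0,0) retry=(0,1)
2 | W1 CAS | counter=2 r=(0,0) succ=(0,0) retry=(1,1)
3 | W2 LOAD | counter=2 r=(0,2) succ=(0,0) retry=(1,1)
4 | W2 CAS | counter=3 r=(0,2) succ=(0,1) retry=(1,1)
5 | W1 LOAD | counter=3 r=(3,2) succ=(0,1) retry=(1,1)
6 | W1 CAS | counter=4 r=(3,2) succ=(1,1) retry=(1,1)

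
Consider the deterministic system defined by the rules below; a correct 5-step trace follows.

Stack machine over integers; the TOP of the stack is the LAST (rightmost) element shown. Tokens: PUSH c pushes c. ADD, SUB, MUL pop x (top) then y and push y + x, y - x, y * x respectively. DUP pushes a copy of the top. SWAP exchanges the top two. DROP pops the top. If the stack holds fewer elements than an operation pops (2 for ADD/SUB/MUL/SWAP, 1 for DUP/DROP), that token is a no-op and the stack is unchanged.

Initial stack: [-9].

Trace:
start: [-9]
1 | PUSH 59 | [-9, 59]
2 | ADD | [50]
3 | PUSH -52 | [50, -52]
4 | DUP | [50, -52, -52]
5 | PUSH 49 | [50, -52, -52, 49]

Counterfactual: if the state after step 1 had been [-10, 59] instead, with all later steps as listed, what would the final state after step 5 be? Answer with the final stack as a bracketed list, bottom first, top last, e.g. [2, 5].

[49, -52, -52, 49]

state after step 1 := [-10, 59]
2 | ADD | [49]
3 | PUSH -52 | [49, -52]
4 | DUP | [49, -52, -52]
5 | PUSH 49 | [49, -52, -52, 49]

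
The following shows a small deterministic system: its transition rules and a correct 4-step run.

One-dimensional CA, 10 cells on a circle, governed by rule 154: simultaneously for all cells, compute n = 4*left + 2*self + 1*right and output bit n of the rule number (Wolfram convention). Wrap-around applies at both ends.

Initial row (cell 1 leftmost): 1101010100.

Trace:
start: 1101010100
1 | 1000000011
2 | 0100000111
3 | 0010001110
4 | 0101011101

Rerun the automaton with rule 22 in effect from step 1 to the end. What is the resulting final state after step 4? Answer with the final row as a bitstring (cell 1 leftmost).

0100100110

(re-executing steps 1..4 under rule 22; state before step 1: 1101010100)
1 | 0001010111
2 | 1011010000
3 | 1000011001
4 | 0100100110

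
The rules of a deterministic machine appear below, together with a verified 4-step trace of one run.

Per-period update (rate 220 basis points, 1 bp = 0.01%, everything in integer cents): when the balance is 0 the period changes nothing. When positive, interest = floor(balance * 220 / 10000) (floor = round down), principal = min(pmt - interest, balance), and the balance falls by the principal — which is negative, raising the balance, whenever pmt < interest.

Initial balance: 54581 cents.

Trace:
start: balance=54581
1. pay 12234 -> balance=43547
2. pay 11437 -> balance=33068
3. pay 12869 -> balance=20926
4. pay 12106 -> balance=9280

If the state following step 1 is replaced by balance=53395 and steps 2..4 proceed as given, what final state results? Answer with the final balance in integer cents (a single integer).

19791

state after step 1 := balance=53395
2. pay 11437 -> balance=43132
3. pay 12869 -> balance=31211
4. pay 12106 -> balance=19791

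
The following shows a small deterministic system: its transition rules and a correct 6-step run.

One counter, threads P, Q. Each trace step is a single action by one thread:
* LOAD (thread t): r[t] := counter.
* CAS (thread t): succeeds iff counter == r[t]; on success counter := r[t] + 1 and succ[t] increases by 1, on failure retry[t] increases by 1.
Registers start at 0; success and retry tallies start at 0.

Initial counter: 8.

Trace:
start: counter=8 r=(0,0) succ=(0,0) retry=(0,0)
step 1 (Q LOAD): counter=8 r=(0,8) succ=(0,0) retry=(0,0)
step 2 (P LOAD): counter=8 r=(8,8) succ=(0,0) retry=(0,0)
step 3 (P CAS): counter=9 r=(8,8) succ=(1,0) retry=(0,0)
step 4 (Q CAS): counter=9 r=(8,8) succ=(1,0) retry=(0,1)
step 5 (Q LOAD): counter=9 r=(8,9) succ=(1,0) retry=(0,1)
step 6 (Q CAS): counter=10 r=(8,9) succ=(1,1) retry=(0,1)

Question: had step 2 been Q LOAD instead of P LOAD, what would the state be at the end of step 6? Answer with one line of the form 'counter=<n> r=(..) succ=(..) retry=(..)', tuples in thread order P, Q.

(re-executing from step 2 with the substitution; state before step 2: counter=8 r=(0,8) succ=(0,0) retry=(0,0))
step 2 (Q LOAD): counter=8 r=(0,8) succ=(0,0) retry=(0,0)
step 3 (P CAS): counter=8 r=(0,8) succ=(0,0) retry=(1,0)
step 4 (Q CAS): counter=9 r=(0,8) succ=(0,1) retry=(1,0)
step 5 (Q LOAD): counter=9 r=(0,9) succ=(0,1) retry=(1,0)
step 6 (Q CAS): counter=10 r=(0,9) succ=(0,2) retry=(1,0)

counter=10 r=(0,9) succ=(0,2) retry=(1,0)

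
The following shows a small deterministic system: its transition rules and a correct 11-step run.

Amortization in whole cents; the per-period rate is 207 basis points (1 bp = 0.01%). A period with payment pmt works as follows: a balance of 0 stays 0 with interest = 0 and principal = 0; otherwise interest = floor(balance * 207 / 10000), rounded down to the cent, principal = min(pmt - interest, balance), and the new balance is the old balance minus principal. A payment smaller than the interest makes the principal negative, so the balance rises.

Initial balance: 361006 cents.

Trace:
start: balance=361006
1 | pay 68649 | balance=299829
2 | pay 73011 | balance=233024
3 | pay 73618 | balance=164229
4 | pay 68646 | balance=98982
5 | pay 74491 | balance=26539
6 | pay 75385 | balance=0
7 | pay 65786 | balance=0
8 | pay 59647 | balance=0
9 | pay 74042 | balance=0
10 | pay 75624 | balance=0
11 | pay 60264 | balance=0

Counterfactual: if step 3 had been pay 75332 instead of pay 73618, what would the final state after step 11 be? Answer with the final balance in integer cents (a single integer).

(re-executing from step 3 with the substitution; state before step 3: balance=233024)
3 | pay 75332 | balance=162515
4 | pay 68646 | balance=97233
5 | pay 74491 | balance=24754
6 | pay 75385 | balance=0
7 | pay 65786 | balance=0
8 | pay 59647 | balance=0
9 | pay 74042 | balance=0
10 | pay 75624 | balance=0
11 | pay 60264 | balance=0

0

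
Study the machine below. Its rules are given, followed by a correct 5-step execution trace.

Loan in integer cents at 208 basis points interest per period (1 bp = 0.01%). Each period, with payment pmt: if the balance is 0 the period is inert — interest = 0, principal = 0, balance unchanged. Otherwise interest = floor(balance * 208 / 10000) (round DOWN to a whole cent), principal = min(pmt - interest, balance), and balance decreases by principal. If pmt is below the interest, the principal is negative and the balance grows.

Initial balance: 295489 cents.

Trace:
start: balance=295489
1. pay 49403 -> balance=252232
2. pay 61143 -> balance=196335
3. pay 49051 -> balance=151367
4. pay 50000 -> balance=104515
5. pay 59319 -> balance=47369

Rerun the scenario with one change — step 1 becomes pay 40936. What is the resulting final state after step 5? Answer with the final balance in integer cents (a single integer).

56563

(re-executing from step 1 with the substitution; state before step 1: balance=295489)
1. pay 40936 -> balance=260699
2. pay 61143 -> balance=204978
3. pay 49051 -> balance=160190
4. pay 50000 -> balance=113521
5. pay 59319 -> balance=56563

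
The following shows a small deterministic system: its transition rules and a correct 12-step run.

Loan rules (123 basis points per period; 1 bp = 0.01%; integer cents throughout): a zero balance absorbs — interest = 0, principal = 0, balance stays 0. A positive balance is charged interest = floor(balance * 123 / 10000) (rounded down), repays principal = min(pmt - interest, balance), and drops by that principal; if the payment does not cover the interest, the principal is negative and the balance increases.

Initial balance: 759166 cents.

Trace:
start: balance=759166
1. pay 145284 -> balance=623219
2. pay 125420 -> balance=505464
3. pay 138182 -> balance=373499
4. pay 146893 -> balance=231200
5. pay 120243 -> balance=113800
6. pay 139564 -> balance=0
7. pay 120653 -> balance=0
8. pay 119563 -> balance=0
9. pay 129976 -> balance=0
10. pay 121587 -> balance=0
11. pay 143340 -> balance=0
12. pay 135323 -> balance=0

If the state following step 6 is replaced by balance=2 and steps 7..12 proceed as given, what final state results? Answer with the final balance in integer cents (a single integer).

state after step 6 := balance=2
7. pay 120653 -> balance=0
8. pay 119563 -> balance=0
9. pay 129976 -> balance=0
10. pay 121587 -> balance=0
11. pay 143340 -> balance=0
12. pay 135323 -> balance=0

0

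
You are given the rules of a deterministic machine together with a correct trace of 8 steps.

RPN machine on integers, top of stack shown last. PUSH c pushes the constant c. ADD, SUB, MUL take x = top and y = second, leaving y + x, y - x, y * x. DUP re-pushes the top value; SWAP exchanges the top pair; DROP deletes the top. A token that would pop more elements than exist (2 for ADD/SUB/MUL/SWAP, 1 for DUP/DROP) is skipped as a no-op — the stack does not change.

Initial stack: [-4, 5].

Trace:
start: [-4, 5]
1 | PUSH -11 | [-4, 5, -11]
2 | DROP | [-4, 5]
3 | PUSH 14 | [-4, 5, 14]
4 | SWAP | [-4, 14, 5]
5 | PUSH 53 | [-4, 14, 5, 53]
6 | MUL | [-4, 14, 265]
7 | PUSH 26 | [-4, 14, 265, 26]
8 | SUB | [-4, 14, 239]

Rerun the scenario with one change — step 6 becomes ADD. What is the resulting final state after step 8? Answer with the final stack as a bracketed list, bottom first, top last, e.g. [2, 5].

[-4, 14, 32]

(re-executing from step 6 with the substitution; state before step 6: [-4, 14, 5, 53])
6 | ADD | [-4, 14, 58]
7 | PUSH 26 | [-4, 14, 58, 26]
8 | SUB | [-4, 14, 32]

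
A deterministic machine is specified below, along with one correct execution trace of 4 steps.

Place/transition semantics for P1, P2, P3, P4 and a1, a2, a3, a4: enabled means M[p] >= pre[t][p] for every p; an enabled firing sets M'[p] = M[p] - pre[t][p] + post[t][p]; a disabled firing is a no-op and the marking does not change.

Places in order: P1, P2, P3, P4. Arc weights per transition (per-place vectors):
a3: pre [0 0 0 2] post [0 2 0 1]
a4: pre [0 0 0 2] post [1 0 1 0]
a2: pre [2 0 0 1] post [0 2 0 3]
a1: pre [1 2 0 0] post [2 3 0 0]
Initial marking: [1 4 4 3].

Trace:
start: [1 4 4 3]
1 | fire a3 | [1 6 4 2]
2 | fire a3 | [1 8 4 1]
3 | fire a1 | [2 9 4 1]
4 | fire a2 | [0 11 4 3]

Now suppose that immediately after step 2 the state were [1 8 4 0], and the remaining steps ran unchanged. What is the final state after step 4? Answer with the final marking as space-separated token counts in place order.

state after step 2 := [1 8 4 0]
3 | fire a1 | [2 9 4 0]
4 | fire a2 | [2 9 4 0]

2 9 4 0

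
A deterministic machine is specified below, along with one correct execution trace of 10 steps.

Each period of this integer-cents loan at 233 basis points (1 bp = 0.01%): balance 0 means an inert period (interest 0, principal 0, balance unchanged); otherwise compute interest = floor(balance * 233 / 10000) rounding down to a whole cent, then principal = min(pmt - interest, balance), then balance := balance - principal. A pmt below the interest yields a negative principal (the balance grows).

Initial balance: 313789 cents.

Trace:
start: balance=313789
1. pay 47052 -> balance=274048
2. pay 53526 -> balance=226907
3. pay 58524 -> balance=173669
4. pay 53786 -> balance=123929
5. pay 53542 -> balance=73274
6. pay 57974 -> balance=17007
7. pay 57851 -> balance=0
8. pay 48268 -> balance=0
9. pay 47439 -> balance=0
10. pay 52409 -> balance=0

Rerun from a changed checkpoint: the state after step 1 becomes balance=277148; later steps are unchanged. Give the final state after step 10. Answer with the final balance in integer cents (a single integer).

0

state after step 1 := balance=277148
2. pay 53526 -> balance=230079
3. pay 58524 -> balance=176915
4. pay 53786 -> balance=127251
5. pay 53542 -> balance=76673
6. pay 57974 -> balance=20485
7. pay 57851 -> balance=0
8. pay 48268 -> balance=0
9. pay 47439 -> balance=0
10. pay 52409 -> balance=0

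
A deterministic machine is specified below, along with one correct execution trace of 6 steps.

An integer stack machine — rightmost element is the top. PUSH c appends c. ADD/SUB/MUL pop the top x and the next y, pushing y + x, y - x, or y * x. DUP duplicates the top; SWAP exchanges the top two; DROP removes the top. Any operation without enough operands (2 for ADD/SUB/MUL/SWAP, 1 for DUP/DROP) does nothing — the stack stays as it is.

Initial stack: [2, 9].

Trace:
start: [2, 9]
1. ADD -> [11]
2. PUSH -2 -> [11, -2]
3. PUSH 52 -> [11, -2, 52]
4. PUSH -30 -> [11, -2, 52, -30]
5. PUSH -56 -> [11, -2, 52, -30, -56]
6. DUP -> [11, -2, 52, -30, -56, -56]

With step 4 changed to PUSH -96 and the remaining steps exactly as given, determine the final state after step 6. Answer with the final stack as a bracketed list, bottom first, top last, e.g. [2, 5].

(re-executing from step 4 with the substitution; state before step 4: [11, -2, 52])
4. PUSH -96 -> [11, -2, 52, -96]
5. PUSH -56 -> [11, -2, 52, -96, -56]
6. DUP -> [11, -2, 52, -96, -56, -56]

[11, -2, 52, -96, -56, -56]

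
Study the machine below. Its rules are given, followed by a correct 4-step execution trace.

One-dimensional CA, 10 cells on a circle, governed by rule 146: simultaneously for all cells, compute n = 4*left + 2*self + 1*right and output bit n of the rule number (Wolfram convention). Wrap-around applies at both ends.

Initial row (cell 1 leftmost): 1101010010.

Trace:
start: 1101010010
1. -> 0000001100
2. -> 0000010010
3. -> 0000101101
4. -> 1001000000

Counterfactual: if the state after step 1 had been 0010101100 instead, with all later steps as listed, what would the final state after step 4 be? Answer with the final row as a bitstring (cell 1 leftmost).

state after step 1 := 0010101100
2. -> 0100000010
3. -> 1010000101
4. -> 0001001000

0001001000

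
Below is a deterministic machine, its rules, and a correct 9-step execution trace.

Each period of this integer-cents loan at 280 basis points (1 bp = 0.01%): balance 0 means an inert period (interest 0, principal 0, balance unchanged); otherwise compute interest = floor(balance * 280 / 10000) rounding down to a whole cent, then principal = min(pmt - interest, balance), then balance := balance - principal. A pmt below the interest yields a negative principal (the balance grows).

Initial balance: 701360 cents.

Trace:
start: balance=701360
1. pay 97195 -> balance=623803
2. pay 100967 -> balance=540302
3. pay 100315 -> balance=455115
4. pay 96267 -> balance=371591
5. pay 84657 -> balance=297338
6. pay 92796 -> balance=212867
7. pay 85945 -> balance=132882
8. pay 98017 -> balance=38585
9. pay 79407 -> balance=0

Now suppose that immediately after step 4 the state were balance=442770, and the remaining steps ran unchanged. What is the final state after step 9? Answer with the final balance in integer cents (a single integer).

41976

state after step 4 := balance=442770
5. pay 84657 -> balance=370510
6. pay 92796 -> balance=288088
7. pay 85945 -> balance=210209
8. pay 98017 -> balance=118077
9. pay 79407 -> balance=41976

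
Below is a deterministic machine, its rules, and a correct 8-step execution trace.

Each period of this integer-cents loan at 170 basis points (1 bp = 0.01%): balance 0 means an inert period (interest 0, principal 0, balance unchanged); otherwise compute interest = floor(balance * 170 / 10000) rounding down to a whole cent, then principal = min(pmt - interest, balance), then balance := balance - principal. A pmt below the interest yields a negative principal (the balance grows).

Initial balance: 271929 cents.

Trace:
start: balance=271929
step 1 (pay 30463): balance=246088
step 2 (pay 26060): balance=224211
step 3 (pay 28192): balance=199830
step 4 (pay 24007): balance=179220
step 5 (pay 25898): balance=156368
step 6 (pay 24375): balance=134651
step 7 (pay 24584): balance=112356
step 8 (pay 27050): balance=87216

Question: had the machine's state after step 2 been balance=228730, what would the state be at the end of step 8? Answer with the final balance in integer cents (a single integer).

state after step 2 := balance=228730
step 3 (pay 28192): balance=204426
step 4 (pay 24007): balance=183894
step 5 (pay 25898): balance=161122
step 6 (pay 24375): balance=139486
step 7 (pay 24584): balance=117273
step 8 (pay 27050): balance=92216

92216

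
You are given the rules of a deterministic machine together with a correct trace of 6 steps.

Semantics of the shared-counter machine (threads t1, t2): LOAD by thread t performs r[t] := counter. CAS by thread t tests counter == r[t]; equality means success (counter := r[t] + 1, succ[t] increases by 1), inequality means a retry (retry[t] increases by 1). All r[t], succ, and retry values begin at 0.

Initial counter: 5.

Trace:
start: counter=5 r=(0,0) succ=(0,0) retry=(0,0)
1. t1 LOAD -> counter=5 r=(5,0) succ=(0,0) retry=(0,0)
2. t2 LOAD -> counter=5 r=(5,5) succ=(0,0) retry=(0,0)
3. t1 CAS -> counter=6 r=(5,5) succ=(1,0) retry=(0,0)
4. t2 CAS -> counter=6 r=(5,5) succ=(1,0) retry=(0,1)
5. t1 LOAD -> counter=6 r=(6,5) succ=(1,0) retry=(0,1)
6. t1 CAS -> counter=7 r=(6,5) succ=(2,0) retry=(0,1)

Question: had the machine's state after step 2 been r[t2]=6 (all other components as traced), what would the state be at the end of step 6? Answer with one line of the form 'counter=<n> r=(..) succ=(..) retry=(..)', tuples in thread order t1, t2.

counter=8 r=(7,6) succ=(2,1) retry=(0,0)

state after step 2 := counter=5 r=(5,6) succ=(0,0) retry=(0,0)
3. t1 CAS -> counter=6 r=(5,6) succ=(1,0) retry=(0,0)
4. t2 CAS -> counter=7 r=(5,6) succ=(1,1) retry=(0,0)
5. t1 LOAD -> counter=7 r=(7,6) succ=(1,1) retry=(0,0)
6. t1 CAS -> counter=8 r=(7,6) succ=(2,1) retry=(0,0)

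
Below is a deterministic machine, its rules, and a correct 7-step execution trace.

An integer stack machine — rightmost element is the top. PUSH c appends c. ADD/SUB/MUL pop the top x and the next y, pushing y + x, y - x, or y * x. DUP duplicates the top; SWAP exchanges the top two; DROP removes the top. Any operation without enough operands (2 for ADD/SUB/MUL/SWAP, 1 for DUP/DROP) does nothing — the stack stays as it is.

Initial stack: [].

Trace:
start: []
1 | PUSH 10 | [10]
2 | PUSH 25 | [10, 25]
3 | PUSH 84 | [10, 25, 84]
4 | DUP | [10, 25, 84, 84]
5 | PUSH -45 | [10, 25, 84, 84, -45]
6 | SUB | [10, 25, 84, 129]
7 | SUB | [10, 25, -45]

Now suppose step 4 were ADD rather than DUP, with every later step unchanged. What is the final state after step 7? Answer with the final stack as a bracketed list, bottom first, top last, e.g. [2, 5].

(re-executing from step 4 with the substitution; state before step 4: [10, 25, 84])
4 | ADD | [10, 109]
5 | PUSH -45 | [10, 109, -45]
6 | SUB | [10, 154]
7 | SUB | [-144]

[-144]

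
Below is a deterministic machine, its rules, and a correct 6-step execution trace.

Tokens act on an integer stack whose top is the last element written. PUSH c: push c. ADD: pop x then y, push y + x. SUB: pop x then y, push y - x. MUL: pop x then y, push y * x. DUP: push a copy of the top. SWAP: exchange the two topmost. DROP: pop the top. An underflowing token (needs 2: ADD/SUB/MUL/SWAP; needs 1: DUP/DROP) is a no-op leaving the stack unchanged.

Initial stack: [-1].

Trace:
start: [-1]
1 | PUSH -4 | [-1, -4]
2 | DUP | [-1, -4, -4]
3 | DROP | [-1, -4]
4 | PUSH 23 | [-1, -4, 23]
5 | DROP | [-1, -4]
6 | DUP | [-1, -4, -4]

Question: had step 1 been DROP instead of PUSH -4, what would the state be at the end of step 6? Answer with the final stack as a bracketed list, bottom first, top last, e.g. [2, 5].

(re-executing from step 1 with the substitution; state before step 1: [-1])
1 | DROP | []
2 | DUP | []
3 | DROP | []
4 | PUSH 23 | [23]
5 | DROP | []
6 | DUP | []

[]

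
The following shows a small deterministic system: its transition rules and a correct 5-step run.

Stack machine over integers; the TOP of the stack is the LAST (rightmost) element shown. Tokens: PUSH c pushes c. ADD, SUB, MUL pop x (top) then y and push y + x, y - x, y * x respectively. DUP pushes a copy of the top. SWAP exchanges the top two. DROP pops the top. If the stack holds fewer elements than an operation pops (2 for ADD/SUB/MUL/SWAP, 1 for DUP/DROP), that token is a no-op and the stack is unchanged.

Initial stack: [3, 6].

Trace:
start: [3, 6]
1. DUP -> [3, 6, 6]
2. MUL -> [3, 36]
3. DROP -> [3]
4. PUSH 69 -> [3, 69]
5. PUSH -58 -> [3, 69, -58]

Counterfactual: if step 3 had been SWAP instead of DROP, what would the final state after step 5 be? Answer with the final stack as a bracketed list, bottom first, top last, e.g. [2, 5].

[36, 3, 69, -58]

(re-executing from step 3 with the substitution; state before step 3: [3, 36])
3. SWAP -> [36, 3]
4. PUSH 69 -> [36, 3, 69]
5. PUSH -58 -> [36, 3, 69, -58]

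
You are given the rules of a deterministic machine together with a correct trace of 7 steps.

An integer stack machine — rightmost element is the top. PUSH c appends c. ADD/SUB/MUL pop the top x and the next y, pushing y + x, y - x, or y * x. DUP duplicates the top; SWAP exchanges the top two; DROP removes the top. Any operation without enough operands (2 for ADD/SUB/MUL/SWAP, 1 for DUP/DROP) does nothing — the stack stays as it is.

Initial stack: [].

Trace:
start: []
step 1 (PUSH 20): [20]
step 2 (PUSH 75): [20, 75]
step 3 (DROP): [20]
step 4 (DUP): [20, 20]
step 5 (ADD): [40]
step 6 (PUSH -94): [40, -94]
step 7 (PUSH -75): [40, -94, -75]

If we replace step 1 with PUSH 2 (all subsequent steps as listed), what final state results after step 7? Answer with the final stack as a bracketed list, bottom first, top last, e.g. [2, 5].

[4, -94, -75]

(re-executing from step 1 with the substitution; state before step 1: [])
step 1 (PUSH 2): [2]
step 2 (PUSH 75): [2, 75]
step 3 (DROP): [2]
step 4 (DUP): [2, 2]
step 5 (ADD): [4]
step 6 (PUSH -94): [4, -94]
step 7 (PUSH -75): [4, -94, -75]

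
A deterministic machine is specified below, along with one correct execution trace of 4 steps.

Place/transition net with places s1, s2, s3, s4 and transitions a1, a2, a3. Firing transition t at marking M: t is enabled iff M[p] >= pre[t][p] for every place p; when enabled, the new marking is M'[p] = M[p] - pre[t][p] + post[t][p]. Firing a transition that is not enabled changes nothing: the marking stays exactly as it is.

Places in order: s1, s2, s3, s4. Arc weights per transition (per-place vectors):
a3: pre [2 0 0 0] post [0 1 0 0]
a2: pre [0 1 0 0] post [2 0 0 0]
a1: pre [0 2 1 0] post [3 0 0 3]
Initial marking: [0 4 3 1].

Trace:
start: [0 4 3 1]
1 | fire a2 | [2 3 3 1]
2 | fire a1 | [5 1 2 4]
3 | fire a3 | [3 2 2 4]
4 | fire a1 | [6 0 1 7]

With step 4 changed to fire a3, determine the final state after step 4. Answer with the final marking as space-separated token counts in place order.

(re-executing from step 4 with the substitution; state before step 4: [3 2 2 4])
4 | fire a3 | [1 3 2 4]

1 3 2 4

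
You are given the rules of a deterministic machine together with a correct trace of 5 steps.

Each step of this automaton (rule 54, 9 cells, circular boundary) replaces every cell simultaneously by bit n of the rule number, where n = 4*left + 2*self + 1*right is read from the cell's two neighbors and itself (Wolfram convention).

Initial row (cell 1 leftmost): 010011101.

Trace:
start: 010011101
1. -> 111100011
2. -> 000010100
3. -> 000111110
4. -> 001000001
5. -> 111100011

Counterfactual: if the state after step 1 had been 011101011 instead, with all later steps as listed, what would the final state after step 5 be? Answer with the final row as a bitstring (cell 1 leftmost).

010001110

state after step 1 := 011101011
2. -> 100011100
3. -> 110100011
4. -> 001110100
5. -> 010001110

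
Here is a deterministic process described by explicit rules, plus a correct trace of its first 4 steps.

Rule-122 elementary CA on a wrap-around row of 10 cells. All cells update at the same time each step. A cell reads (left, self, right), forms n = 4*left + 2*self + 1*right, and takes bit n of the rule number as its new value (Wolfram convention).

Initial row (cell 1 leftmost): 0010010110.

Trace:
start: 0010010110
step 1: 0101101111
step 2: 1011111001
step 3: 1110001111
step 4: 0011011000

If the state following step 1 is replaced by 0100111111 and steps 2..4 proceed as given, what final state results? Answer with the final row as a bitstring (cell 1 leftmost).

0011111110

state after step 1 := 0100111111
step 2: 1011100001
step 3: 1110110011
step 4: 0011111110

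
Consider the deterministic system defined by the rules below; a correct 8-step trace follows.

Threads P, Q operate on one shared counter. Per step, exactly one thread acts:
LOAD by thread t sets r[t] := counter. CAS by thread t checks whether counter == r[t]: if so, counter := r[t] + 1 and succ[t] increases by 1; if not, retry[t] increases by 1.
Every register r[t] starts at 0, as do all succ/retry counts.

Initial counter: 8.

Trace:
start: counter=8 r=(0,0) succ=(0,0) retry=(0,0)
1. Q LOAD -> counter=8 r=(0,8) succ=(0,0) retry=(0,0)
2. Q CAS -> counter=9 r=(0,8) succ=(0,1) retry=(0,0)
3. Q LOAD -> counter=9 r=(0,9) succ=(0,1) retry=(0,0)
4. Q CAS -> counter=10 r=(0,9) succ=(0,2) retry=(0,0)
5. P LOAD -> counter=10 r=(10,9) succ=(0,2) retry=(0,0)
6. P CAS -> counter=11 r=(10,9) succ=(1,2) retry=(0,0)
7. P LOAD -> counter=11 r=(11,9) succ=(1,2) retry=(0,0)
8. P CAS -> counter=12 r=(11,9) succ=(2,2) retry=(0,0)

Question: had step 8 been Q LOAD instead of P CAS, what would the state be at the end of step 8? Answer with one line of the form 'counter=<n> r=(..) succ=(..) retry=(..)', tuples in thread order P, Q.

counter=11 r=(11,11) succ=(1,2) retry=(0,0)

(re-executing from step 8 with the substitution; state before step 8: counter=11 r=(11,9) succ=(1,2) retry=(0,0))
8. Q LOAD -> counter=11 r=(11,11) succ=(1,2) retry=(0,0)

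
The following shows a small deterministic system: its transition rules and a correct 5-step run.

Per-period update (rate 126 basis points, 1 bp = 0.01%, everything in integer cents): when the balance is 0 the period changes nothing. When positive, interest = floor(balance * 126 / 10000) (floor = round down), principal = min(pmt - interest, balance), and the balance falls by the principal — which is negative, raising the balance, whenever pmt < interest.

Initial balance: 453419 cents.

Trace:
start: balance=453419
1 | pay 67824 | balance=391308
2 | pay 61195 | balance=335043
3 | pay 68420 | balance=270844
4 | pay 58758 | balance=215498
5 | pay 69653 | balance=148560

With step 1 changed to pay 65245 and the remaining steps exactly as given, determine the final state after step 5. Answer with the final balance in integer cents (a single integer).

151271

(re-executing from step 1 with the substitution; state before step 1: balance=453419)
1 | pay 65245 | balance=393887
2 | pay 61195 | balance=337654
3 | pay 68420 | balance=273488
4 | pay 58758 | balance=218175
5 | pay 69653 | balance=151271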